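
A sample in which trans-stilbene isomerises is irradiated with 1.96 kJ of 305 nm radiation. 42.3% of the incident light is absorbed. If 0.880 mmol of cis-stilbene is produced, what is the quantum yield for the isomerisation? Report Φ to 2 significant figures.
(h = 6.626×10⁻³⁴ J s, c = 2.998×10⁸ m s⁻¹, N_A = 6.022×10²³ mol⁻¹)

Product: 0.880 mmol = 8.80×10⁻⁴ mol.
Photon energy at 305 nm: hc/λ = (6.626×10⁻³⁴)(2.998×10⁸)/(305×10⁻⁹) = 6.513×10⁻¹⁹ J.
Incident energy: 1.96 kJ = 1960 J.
Photons incident: 1960 / 6.513×10⁻¹⁹ = 3.009×10²¹, i.e. 3.009×10²¹/6.022×10²³ = 0.004997 mol.
Photons absorbed: 0.423 × 0.004997 = 0.002114 mol.
Φ = 8.80×10⁻⁴ mol / 0.002114 mol photons = 0.42.

Φ = 0.42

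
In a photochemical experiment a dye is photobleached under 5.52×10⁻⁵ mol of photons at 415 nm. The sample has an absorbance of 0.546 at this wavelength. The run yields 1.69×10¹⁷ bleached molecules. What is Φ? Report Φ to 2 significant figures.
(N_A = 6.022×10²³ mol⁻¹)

Φ = 0.0071

Product: 1.69×10¹⁷ / 6.022×10²³ = 2.806×10⁻⁷ mol.
Fraction absorbed: 1 − 10^(−0.546) = 0.7156.
Photons absorbed: 0.7156 × 5.52×10⁻⁵ = 3.950×10⁻⁵ mol.
Φ = 2.806×10⁻⁷ mol / 3.950×10⁻⁵ mol photons = 0.0071.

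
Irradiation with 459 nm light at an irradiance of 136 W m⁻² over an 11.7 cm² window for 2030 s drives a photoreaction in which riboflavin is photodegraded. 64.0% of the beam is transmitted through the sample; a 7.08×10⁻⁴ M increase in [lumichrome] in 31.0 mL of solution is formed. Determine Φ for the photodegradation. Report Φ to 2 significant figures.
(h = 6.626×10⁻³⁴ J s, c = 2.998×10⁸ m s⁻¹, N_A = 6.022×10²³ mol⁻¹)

Φ = 0.049

Product: (7.08×10⁻⁴ M)(0.031 L) = 2.195×10⁻⁵ mol.
Photon energy at 459 nm: hc/λ = (6.626×10⁻³⁴)(2.998×10⁸)/(459×10⁻⁹) = 4.328×10⁻¹⁹ J.
Energy delivered: (136 W m⁻²)(11.7×10⁻⁴ m²)(2030 s) = 323.0 J.
Photons incident: 323.0 / 4.328×10⁻¹⁹ = 7.463×10²⁰, i.e. 7.463×10²⁰/6.022×10²³ = 0.001239 mol.
Fraction absorbed: 1 − 64.0/100 = 0.3600.
Photons absorbed: 0.3600 × 0.001239 = 4.460×10⁻⁴ mol.
Φ = 2.195×10⁻⁵ mol / 4.460×10⁻⁴ mol photons = 0.049.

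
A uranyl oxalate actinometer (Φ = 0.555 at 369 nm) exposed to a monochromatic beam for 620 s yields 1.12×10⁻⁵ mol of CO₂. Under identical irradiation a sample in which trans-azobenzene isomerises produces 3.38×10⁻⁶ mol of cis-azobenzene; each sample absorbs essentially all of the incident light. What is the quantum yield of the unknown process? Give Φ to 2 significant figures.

Φ = 0.17

Photons absorbed by the actinometer: 1.12×10⁻⁵ / 0.555 = 2.018×10⁻⁵ mol.
Φ(unknown) = 3.38×10⁻⁶ / 2.018×10⁻⁵ = 0.17.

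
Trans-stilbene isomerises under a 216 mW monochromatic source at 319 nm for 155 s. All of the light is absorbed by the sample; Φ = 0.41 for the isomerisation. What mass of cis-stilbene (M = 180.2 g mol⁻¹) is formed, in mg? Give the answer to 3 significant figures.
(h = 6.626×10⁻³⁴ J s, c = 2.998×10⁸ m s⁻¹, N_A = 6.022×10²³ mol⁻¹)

6.60 mg

Photon energy at 319 nm: hc/λ = (6.626×10⁻³⁴)(2.998×10⁸)/(319×10⁻⁹) = 6.227×10⁻¹⁹ J.
Energy delivered: (216 mW)(155 s) = 33.48 J.
Photons incident: 33.48 / 6.227×10⁻¹⁹ = 5.377×10¹⁹, i.e. 5.377×10¹⁹/6.022×10²³ = 8.929×10⁻⁵ mol.
Product: Φ × n_abs = 0.41 × 8.929×10⁻⁵ = 3.661×10⁻⁵ mol.
Mass: 3.661×10⁻⁵ × 180.2 = 0.006597 g = 6.60 mg.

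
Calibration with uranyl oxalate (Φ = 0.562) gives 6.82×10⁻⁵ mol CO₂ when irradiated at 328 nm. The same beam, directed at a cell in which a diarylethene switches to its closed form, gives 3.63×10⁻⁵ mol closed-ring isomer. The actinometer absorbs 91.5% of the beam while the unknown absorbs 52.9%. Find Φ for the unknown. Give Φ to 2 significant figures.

Φ = 0.52

Photons absorbed by the actinometer: 6.82×10⁻⁵ / 0.562 = 1.214×10⁻⁴ mol.
Incident flux: 1.214×10⁻⁴ / 0.915 = 1.327×10⁻⁴ einstein.
Absorbed by unknown: 0.529 × 1.327×10⁻⁴ = 7.020×10⁻⁵ mol.
Φ(unknown) = 3.63×10⁻⁵ / 7.020×10⁻⁵ = 0.52.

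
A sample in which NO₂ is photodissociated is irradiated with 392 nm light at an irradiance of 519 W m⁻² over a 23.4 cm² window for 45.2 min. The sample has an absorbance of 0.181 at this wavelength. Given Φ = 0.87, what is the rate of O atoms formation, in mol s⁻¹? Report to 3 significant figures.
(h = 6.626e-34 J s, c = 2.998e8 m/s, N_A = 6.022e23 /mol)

Photon energy at 392 nm: hc/λ = (6.626e-34)(2.998e8)/(392e-9) = 5.068e-19 J.
Energy delivered: (519 W m⁻²)(23.4e-4 m²)(2712 s) = 3294 J.
Photons incident: 3294 / 5.068e-19 = 6.500e21, i.e. 6.500e21/6.022e23 = 0.01079 mol.
Fraction absorbed: 1 − 10^(−0.181) = 0.3408.
Photons absorbed: 0.3408 × 0.01079 = 0.003677 mol.
Product formed: 0.87 × 0.003677 = 0.003199 mol.
Rate: 0.003199 / 2712 s = 1.18e-6 mol s⁻¹.

1.18e-6 mol s⁻¹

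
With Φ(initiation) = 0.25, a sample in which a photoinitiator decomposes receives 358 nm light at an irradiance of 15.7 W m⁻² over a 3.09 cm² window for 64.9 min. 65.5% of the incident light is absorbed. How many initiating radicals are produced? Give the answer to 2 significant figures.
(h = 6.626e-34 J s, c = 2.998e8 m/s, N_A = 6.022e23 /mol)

5.6e18 initiating radicals

Photon energy at 358 nm: hc/λ = (6.626e-34)(2.998e8)/(358e-9) = 5.549e-19 J.
Energy delivered: (15.7 W m⁻²)(3.09e-4 m²)(3894 s) = 18.89 J.
Photons incident: 18.89 / 5.549e-19 = 3.404e19, i.e. 3.404e19/6.022e23 = 5.653e-5 mol.
Photons absorbed: 0.655 × 5.653e-5 = 3.703e-5 mol.
Product: Φ × n_abs = 0.25 × 3.703e-5 = 9.258e-6 mol.
As a count: 9.258e-6 × 6.022e23 = 5.6e18.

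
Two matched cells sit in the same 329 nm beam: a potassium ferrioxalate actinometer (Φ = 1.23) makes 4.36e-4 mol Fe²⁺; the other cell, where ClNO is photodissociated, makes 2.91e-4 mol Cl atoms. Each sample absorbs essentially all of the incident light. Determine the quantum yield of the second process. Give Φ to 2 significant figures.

Photons absorbed by the actinometer: 4.36e-4 / 1.23 = 3.545e-4 mol.
Φ(unknown) = 2.91e-4 / 3.545e-4 = 0.82.

Φ = 0.82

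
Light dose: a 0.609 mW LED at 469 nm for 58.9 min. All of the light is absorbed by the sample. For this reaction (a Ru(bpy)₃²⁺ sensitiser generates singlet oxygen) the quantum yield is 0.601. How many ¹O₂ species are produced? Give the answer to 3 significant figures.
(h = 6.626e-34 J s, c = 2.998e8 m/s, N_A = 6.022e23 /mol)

Photon energy at 469 nm: hc/λ = (6.626e-34)(2.998e8)/(469e-9) = 4.236e-19 J.
Energy delivered: (0.609 mW)(3534 s) = 2.152 J.
Photons incident: 2.152 / 4.236e-19 = 5.080e18, i.e. 5.080e18/6.022e23 = 8.436e-6 mol.
Product: Φ × n_abs = 0.601 × 8.436e-6 = 5.070e-6 mol.
As a count: 5.070e-6 × 6.022e23 = 3.05e18.

3.05e18 species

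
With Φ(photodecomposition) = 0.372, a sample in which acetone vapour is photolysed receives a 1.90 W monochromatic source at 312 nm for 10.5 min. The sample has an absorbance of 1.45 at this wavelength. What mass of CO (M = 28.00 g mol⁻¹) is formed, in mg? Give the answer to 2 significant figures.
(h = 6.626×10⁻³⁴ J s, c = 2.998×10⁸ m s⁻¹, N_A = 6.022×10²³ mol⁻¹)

Photon energy at 312 nm: hc/λ = (6.626×10⁻³⁴)(2.998×10⁸)/(312×10⁻⁹) = 6.367×10⁻¹⁹ J.
Energy delivered: (1.90 W)(630 s) = 1197 J.
Photons incident: 1197 / 6.367×10⁻¹⁹ = 1.880×10²¹, i.e. 1.880×10²¹/6.022×10²³ = 0.003122 mol.
Fraction absorbed: 1 − 10^(−1.45) = 0.9645.
Photons absorbed: 0.9645 × 0.003122 = 0.003011 mol.
Product: Φ × n_abs = 0.372 × 0.003011 = 0.001120 mol.
Mass: 0.001120 × 28.00 = 0.03136 g = 31 mg.

31 mg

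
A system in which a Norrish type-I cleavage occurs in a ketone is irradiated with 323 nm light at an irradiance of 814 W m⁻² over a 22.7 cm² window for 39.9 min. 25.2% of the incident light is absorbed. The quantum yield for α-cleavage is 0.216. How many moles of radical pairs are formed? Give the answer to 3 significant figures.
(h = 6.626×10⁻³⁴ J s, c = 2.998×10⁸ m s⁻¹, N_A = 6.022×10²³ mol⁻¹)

Photon energy at 323 nm: hc/λ = (6.626×10⁻³⁴)(2.998×10⁸)/(323×10⁻⁹) = 6.150×10⁻¹⁹ J.
Energy delivered: (814 W m⁻²)(22.7×10⁻⁴ m²)(2394 s) = 4424 J.
Photons incident: 4424 / 6.150×10⁻¹⁹ = 7.193×10²¹, i.e. 7.193×10²¹/6.022×10²³ = 0.01194 mol.
Photons absorbed: 0.252 × 0.01194 = 0.003009 mol.
Product: Φ × n_abs = 0.216 × 0.003009 = 6.499×10⁻⁴ mol.

6.50×10⁻⁴ mol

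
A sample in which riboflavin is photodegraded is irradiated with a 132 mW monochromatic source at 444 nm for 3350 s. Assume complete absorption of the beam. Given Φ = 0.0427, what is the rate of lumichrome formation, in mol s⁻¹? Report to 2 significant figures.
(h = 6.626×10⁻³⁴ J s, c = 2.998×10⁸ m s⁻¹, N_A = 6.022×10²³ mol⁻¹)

Photon energy at 444 nm: hc/λ = (6.626×10⁻³⁴)(2.998×10⁸)/(444×10⁻⁹) = 4.474×10⁻¹⁹ J.
Energy delivered: (132 mW)(3350 s) = 442.2 J.
Photons incident: 442.2 / 4.474×10⁻¹⁹ = 9.884×10²⁰, i.e. 9.884×10²⁰/6.022×10²³ = 0.001641 mol.
Product formed: 0.0427 × 0.001641 = 7.007×10⁻⁵ mol.
Rate: 7.007×10⁻⁵ / 3350 s = 2.1×10⁻⁸ mol s⁻¹.

2.1×10⁻⁸ mol s⁻¹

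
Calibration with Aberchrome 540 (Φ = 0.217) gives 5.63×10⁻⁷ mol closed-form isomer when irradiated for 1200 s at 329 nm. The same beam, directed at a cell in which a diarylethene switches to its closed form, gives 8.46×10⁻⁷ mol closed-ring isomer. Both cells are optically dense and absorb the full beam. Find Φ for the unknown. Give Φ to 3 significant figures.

Φ = 0.326

Photons absorbed by the actinometer: 5.63×10⁻⁷ / 0.217 = 2.594×10⁻⁶ mol.
Φ(unknown) = 8.46×10⁻⁷ / 2.594×10⁻⁶ = 0.326.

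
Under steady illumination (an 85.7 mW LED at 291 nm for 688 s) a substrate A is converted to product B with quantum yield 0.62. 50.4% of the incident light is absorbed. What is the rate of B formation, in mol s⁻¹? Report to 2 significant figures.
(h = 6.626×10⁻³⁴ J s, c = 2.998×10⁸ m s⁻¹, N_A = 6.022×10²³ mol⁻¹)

Photon energy at 291 nm: hc/λ = (6.626×10⁻³⁴)(2.998×10⁸)/(291×10⁻⁹) = 6.826×10⁻¹⁹ J.
Energy delivered: (85.7 mW)(688 s) = 58.96 J.
Photons incident: 58.96 / 6.826×10⁻¹⁹ = 8.638×10¹⁹, i.e. 8.638×10¹⁹/6.022×10²³ = 1.434×10⁻⁴ mol.
Photons absorbed: 0.504 × 1.434×10⁻⁴ = 7.227×10⁻⁵ mol.
Product formed: 0.62 × 7.227×10⁻⁵ = 4.481×10⁻⁵ mol.
Rate: 4.481×10⁻⁵ / 688 s = 6.5×10⁻⁸ mol s⁻¹.

6.5×10⁻⁸ mol s⁻¹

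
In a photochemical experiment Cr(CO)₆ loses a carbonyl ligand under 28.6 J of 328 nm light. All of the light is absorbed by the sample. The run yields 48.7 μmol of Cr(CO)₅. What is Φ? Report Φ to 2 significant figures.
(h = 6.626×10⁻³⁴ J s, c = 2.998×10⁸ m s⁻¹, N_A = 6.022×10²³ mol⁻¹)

Φ = 0.62

Product: 48.7 μmol = 4.87×10⁻⁵ mol.
Photon energy at 328 nm: hc/λ = (6.626×10⁻³⁴)(2.998×10⁸)/(328×10⁻⁹) = 6.056×10⁻¹⁹ J.
Photons incident: 28.6 / 6.056×10⁻¹⁹ = 4.723×10¹⁹, i.e. 4.723×10¹⁹/6.022×10²³ = 7.843×10⁻⁵ mol.
Φ = 4.87×10⁻⁵ mol / 7.843×10⁻⁵ mol photons = 0.62.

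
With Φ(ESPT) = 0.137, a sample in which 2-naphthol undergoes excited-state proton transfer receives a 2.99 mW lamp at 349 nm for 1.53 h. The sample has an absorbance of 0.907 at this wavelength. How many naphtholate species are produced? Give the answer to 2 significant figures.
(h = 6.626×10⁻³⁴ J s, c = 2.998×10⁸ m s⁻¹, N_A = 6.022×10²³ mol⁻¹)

3.5×10¹⁸ species

Photon energy at 349 nm: hc/λ = (6.626×10⁻³⁴)(2.998×10⁸)/(349×10⁻⁹) = 5.692×10⁻¹⁹ J.
Energy delivered: (2.99 mW)(5508 s) = 16.47 J.
Photons incident: 16.47 / 5.692×10⁻¹⁹ = 2.894×10¹⁹, i.e. 2.894×10¹⁹/6.022×10²³ = 4.806×10⁻⁵ mol.
Fraction absorbed: 1 − 10^(−0.907) = 0.8761.
Photons absorbed: 0.8761 × 4.806×10⁻⁵ = 4.211×10⁻⁵ mol.
Product: Φ × n_abs = 0.137 × 4.211×10⁻⁵ = 5.769×10⁻⁶ mol.
As a count: 5.769×10⁻⁶ × 6.022×10²³ = 3.5×10¹⁸.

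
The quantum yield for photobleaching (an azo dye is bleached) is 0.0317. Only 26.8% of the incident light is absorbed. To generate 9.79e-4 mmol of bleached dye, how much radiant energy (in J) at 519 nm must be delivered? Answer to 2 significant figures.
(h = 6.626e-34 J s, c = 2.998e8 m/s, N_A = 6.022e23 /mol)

Product: 9.79e-4 mmol = 9.79e-7 mol.
Photons that must be absorbed: 9.79e-7 / 0.0317 = 3.088e-5 mol.
Incident photons needed: 3.088e-5 / 0.268 = 1.152e-4 mol.
Photon energy: hc/λ = 3.828e-19 J; per mole, 2.305e5 J mol⁻¹.
Energy required: 1.152e-4 × 2.305e5 = 27 J.

27 J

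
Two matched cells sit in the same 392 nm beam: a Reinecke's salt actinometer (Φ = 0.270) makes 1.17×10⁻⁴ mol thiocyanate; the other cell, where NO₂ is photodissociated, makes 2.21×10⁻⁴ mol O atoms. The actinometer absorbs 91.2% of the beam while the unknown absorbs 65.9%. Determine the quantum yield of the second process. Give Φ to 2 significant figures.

Photons absorbed by the actinometer: 1.17×10⁻⁴ / 0.270 = 4.333×10⁻⁴ mol.
Incident flux: 4.333×10⁻⁴ / 0.912 = 4.751×10⁻⁴ einstein.
Absorbed by unknown: 0.659 × 4.751×10⁻⁴ = 3.131×10⁻⁴ mol.
Φ(unknown) = 2.21×10⁻⁴ / 3.131×10⁻⁴ = 0.71.

Φ = 0.71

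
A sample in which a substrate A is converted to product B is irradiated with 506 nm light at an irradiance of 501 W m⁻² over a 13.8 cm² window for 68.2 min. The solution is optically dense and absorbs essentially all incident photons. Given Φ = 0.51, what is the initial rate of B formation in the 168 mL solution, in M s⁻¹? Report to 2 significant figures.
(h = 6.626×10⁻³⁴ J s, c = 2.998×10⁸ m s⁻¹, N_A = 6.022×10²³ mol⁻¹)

8.9×10⁻⁶ M s⁻¹

Photon energy at 506 nm: hc/λ = (6.626×10⁻³⁴)(2.998×10⁸)/(506×10⁻⁹) = 3.926×10⁻¹⁹ J.
Energy delivered: (501 W m⁻²)(13.8×10⁻⁴ m²)(4092 s) = 2829 J.
Photons incident: 2829 / 3.926×10⁻¹⁹ = 7.206×10²¹, i.e. 7.206×10²¹/6.022×10²³ = 0.01197 mol.
Product formed: 0.51 × 0.01197 = 0.006105 mol.
Rate: 0.006105 mol / (4092 s × 0.168 L) = 8.9×10⁻⁶ M s⁻¹.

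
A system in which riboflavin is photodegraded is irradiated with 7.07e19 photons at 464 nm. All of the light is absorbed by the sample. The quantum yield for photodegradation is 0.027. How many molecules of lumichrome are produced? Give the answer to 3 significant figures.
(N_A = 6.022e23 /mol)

Moles of photons: 7.07e19 / 6.022e23 = 1.174e-4 mol.
Product: Φ × n_abs = 0.027 × 1.174e-4 = 3.170e-6 mol.
As a count: 3.170e-6 × 6.022e23 = 1.91e18.

1.91e18 molecules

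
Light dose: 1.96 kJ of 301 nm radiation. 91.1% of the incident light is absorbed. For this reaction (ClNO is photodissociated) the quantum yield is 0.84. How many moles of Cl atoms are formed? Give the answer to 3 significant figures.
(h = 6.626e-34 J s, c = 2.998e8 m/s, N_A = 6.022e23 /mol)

Photon energy at 301 nm: hc/λ = (6.626e-34)(2.998e8)/(301e-9) = 6.600e-19 J.
Incident energy: 1.96 kJ = 1960 J.
Photons incident: 1960 / 6.600e-19 = 2.970e21, i.e. 2.970e21/6.022e23 = 0.004932 mol.
Photons absorbed: 0.911 × 0.004932 = 0.004493 mol.
Product: Φ × n_abs = 0.84 × 0.004493 = 0.003774 mol.

0.00377 mol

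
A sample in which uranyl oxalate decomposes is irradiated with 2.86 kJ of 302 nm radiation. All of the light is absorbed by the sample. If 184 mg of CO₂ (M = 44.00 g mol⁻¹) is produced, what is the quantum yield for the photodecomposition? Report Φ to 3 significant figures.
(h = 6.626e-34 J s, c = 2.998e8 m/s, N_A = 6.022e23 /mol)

Product: 184 mg / 44.00 g mol⁻¹ = 0.004182 mol.
Photon energy at 302 nm: hc/λ = (6.626e-34)(2.998e8)/(302e-9) = 6.578e-19 J.
Incident energy: 2.86 kJ = 2860 J.
Photons incident: 2860 / 6.578e-19 = 4.348e21, i.e. 4.348e21/6.022e23 = 0.007220 mol.
Φ = 0.004182 mol / 0.007220 mol photons = 0.579.

Φ = 0.579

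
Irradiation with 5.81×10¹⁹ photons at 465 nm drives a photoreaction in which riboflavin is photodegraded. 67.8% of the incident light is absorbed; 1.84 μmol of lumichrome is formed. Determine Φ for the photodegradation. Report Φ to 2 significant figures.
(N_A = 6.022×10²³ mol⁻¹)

Φ = 0.028

Product: 1.84 μmol = 1.84×10⁻⁶ mol.
Moles of photons: 5.81×10¹⁹ / 6.022×10²³ = 9.648×10⁻⁵ mol.
Photons absorbed: 0.678 × 9.648×10⁻⁵ = 6.541×10⁻⁵ mol.
Φ = 1.84×10⁻⁶ mol / 6.541×10⁻⁵ mol photons = 0.028.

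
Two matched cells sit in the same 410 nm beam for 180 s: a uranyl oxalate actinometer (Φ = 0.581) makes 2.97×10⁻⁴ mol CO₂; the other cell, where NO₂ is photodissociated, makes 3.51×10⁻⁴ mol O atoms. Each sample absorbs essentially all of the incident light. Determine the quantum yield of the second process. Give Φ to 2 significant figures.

Φ = 0.69

Photons absorbed by the actinometer: 2.97×10⁻⁴ / 0.581 = 5.112×10⁻⁴ mol.
Φ(unknown) = 3.51×10⁻⁴ / 5.112×10⁻⁴ = 0.69.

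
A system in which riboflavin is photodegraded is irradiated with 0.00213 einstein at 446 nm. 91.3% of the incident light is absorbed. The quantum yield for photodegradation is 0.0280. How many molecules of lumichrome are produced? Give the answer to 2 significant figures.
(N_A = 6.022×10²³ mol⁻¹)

Photons absorbed: 0.913 × 0.00213 = 0.001945 mol.
Product: Φ × n_abs = 0.0280 × 0.001945 = 5.446×10⁻⁵ mol.
As a count: 5.446×10⁻⁵ × 6.022×10²³ = 3.3×10¹⁹.

3.3×10¹⁹ molecules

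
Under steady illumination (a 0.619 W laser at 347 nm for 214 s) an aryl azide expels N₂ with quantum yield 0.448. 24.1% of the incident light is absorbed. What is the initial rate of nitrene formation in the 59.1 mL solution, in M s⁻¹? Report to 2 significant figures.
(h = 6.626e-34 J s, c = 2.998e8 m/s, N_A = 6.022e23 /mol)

3.3e-6 M s⁻¹

Photon energy at 347 nm: hc/λ = (6.626e-34)(2.998e8)/(347e-9) = 5.725e-19 J.
Energy delivered: (0.619 W)(214 s) = 132.5 J.
Photons incident: 132.5 / 5.725e-19 = 2.314e20, i.e. 2.314e20/6.022e23 = 3.843e-4 mol.
Photons absorbed: 0.241 × 3.843e-4 = 9.262e-5 mol.
Product formed: 0.448 × 9.262e-5 = 4.149e-5 mol.
Rate: 4.149e-5 mol / (214 s × 0.0591 L) = 3.3e-6 M s⁻¹.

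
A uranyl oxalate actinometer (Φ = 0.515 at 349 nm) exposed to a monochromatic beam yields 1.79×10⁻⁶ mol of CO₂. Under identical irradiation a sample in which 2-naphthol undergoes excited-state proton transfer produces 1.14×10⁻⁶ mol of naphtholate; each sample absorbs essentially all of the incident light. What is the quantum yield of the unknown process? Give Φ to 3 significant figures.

Φ = 0.328

Photons absorbed by the actinometer: 1.79×10⁻⁶ / 0.515 = 3.476×10⁻⁶ mol.
Φ(unknown) = 1.14×10⁻⁶ / 3.476×10⁻⁶ = 0.328.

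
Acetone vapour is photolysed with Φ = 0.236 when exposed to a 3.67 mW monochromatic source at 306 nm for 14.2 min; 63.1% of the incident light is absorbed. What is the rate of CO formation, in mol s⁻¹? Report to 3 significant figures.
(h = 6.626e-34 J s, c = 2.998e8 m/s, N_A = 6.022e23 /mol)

1.40e-9 mol s⁻¹

Photon energy at 306 nm: hc/λ = (6.626e-34)(2.998e8)/(306e-9) = 6.492e-19 J.
Energy delivered: (3.67 mW)(852 s) = 3.127 J.
Photons incident: 3.127 / 6.492e-19 = 4.817e18, i.e. 4.817e18/6.022e23 = 7.999e-6 mol.
Photons absorbed: 0.631 × 7.999e-6 = 5.047e-6 mol.
Product formed: 0.236 × 5.047e-6 = 1.191e-6 mol.
Rate: 1.191e-6 / 852 s = 1.40e-9 mol s⁻¹.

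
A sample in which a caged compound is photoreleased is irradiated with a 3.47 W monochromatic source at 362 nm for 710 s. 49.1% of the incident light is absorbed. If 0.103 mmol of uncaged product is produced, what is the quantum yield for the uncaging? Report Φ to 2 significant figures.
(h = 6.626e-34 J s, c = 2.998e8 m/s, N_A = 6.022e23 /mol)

Φ = 0.028

Product: 0.103 mmol = 1.03e-4 mol.
Photon energy at 362 nm: hc/λ = (6.626e-34)(2.998e8)/(362e-9) = 5.487e-19 J.
Energy delivered: (3.47 W)(710 s) = 2464 J.
Photons incident: 2464 / 5.487e-19 = 4.491e21, i.e. 4.491e21/6.022e23 = 0.007458 mol.
Photons absorbed: 0.491 × 0.007458 = 0.003662 mol.
Φ = 1.03e-4 mol / 0.003662 mol photons = 0.028.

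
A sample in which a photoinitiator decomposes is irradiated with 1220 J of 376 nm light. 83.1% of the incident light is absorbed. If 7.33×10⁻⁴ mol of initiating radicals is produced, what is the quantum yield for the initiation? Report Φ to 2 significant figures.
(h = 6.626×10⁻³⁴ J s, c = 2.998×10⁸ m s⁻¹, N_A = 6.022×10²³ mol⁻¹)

Photon energy at 376 nm: hc/λ = (6.626×10⁻³⁴)(2.998×10⁸)/(376×10⁻⁹) = 5.283×10⁻¹⁹ J.
Photons incident: 1220 / 5.283×10⁻¹⁹ = 2.309×10²¹, i.e. 2.309×10²¹/6.022×10²³ = 0.003834 mol.
Photons absorbed: 0.831 × 0.003834 = 0.003186 mol.
Φ = 7.33×10⁻⁴ mol / 0.003186 mol photons = 0.23.

Φ = 0.23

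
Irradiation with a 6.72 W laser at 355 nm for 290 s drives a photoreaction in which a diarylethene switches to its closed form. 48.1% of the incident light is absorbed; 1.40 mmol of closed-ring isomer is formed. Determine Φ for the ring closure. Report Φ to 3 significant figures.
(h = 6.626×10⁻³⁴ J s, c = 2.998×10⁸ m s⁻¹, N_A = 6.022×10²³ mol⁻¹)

Φ = 0.503

Product: 1.40 mmol = 0.00140 mol.
Photon energy at 355 nm: hc/λ = (6.626×10⁻³⁴)(2.998×10⁸)/(355×10⁻⁹) = 5.596×10⁻¹⁹ J.
Energy delivered: (6.72 W)(290 s) = 1949 J.
Photons incident: 1949 / 5.596×10⁻¹⁹ = 3.483×10²¹, i.e. 3.483×10²¹/6.022×10²³ = 0.005784 mol.
Photons absorbed: 0.481 × 0.005784 = 0.002782 mol.
Φ = 0.00140 mol / 0.002782 mol photons = 0.503.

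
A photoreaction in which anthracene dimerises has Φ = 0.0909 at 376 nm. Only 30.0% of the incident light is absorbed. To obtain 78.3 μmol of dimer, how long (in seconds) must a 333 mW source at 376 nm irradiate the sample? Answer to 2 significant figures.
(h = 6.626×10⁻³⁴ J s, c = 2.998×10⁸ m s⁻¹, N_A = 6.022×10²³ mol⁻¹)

t ≈ 2700 s

Product: 78.3 μmol = 7.83×10⁻⁵ mol.
Photons that must be absorbed: 7.83×10⁻⁵ / 0.0909 = 8.614×10⁻⁴ mol.
Incident photons needed: 8.614×10⁻⁴ / 0.300 = 0.002871 mol.
Photon energy: hc/λ = 5.283×10⁻¹⁹ J; per mole, 3.181×10⁵ J mol⁻¹.
Energy required: 0.002871 × 3.181×10⁵ = 913.3 J.
Time: 913.3 J / 0.333 W = 2700 s.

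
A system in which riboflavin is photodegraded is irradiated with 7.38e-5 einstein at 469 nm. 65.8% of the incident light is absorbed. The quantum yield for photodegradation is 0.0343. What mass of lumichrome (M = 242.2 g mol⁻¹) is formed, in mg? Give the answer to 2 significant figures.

Photons absorbed: 0.658 × 7.38e-5 = 4.856e-5 mol.
Product: Φ × n_abs = 0.0343 × 4.856e-5 = 1.666e-6 mol.
Mass: 1.666e-6 × 242.2 = 4.035e-4 g = 0.40 mg.

0.40 mg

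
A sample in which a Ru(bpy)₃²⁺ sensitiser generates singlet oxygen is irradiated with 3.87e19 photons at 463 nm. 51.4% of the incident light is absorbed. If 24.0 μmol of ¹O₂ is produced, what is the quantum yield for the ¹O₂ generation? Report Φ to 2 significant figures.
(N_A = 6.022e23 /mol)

Product: 24.0 μmol = 2.40e-5 mol.
Moles of photons: 3.87e19 / 6.022e23 = 6.426e-5 mol.
Photons absorbed: 0.514 × 6.426e-5 = 3.303e-5 mol.
Φ = 2.40e-5 mol / 3.303e-5 mol photons = 0.73.

Φ = 0.73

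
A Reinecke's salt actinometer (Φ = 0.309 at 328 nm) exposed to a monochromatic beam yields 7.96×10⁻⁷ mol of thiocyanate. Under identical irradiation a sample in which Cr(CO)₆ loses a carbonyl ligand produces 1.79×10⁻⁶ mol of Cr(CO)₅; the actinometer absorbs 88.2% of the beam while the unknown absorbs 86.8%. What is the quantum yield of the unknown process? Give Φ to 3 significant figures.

Φ = 0.706

Photons absorbed by the actinometer: 7.96×10⁻⁷ / 0.309 = 2.576×10⁻⁶ mol.
Incident flux: 2.576×10⁻⁶ / 0.882 = 2.921×10⁻⁶ einstein.
Absorbed by unknown: 0.868 × 2.921×10⁻⁶ = 2.535×10⁻⁶ mol.
Φ(unknown) = 1.79×10⁻⁶ / 2.535×10⁻⁶ = 0.706.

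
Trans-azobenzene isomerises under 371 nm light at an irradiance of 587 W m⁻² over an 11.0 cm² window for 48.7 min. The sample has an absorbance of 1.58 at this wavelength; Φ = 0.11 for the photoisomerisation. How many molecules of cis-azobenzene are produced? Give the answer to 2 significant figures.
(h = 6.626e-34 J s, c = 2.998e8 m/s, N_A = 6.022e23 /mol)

3.8e20 molecules

Photon energy at 371 nm: hc/λ = (6.626e-34)(2.998e8)/(371e-9) = 5.354e-19 J.
Energy delivered: (587 W m⁻²)(11.0e-4 m²)(2922 s) = 1887 J.
Photons incident: 1887 / 5.354e-19 = 3.524e21, i.e. 3.524e21/6.022e23 = 0.005852 mol.
Fraction absorbed: 1 − 10^(−1.58) = 0.9737.
Photons absorbed: 0.9737 × 0.005852 = 0.005698 mol.
Product: Φ × n_abs = 0.11 × 0.005698 = 6.268e-4 mol.
As a count: 6.268e-4 × 6.022e23 = 3.8e20.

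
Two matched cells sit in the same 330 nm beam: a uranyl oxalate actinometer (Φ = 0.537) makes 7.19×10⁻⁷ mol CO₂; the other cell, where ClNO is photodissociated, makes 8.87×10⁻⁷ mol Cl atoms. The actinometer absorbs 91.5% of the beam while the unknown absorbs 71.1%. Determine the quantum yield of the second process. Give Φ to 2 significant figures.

Φ = 0.85

Photons absorbed by the actinometer: 7.19×10⁻⁷ / 0.537 = 1.339×10⁻⁶ mol.
Incident flux: 1.339×10⁻⁶ / 0.915 = 1.463×10⁻⁶ einstein.
Absorbed by unknown: 0.711 × 1.463×10⁻⁶ = 1.040×10⁻⁶ mol.
Φ(unknown) = 8.87×10⁻⁷ / 1.040×10⁻⁶ = 0.85.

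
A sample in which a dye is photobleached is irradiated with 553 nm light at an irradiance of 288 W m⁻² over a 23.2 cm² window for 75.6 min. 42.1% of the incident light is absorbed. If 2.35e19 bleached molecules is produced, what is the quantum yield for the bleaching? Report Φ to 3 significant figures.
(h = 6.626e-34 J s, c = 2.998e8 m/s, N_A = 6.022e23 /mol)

Product: 2.35e19 / 6.022e23 = 3.902e-5 mol.
Photon energy at 553 nm: hc/λ = (6.626e-34)(2.998e8)/(553e-9) = 3.592e-19 J.
Energy delivered: (288 W m⁻²)(23.2e-4 m²)(4536 s) = 3031 J.
Photons incident: 3031 / 3.592e-19 = 8.438e21, i.e. 8.438e21/6.022e23 = 0.01401 mol.
Photons absorbed: 0.421 × 0.01401 = 0.005898 mol.
Φ = 3.902e-5 mol / 0.005898 mol photons = 0.00662.

Φ = 0.00662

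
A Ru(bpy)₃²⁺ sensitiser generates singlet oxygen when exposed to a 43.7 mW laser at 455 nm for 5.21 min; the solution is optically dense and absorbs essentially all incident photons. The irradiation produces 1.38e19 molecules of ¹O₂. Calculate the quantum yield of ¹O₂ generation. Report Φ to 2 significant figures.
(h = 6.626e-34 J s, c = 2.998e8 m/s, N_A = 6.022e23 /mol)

Φ = 0.44

Product: 1.38e19 / 6.022e23 = 2.292e-5 mol.
Photon energy at 455 nm: hc/λ = (6.626e-34)(2.998e8)/(455e-9) = 4.366e-19 J.
Energy delivered: (43.7 mW)(312.6 s) = 13.66 J.
Photons incident: 13.66 / 4.366e-19 = 3.129e19, i.e. 3.129e19/6.022e23 = 5.196e-5 mol.
Φ = 2.292e-5 mol / 5.196e-5 mol photons = 0.44.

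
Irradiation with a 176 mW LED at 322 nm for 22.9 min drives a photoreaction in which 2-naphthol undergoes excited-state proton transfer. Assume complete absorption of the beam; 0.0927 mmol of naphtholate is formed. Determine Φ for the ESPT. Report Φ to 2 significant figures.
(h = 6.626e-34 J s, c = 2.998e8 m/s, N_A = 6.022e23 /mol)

Φ = 0.14

Product: 0.0927 mmol = 9.27e-5 mol.
Photon energy at 322 nm: hc/λ = (6.626e-34)(2.998e8)/(322e-9) = 6.169e-19 J.
Energy delivered: (176 mW)(1374 s) = 241.8 J.
Photons incident: 241.8 / 6.169e-19 = 3.920e20, i.e. 3.920e20/6.022e23 = 6.509e-4 mol.
Φ = 9.27e-5 mol / 6.509e-4 mol photons = 0.14.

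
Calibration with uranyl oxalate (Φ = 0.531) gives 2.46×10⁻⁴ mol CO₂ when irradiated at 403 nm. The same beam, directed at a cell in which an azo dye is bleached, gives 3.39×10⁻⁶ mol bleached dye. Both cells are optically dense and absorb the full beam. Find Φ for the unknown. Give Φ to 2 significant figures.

Photons absorbed by the actinometer: 2.46×10⁻⁴ / 0.531 = 4.633×10⁻⁴ mol.
Φ(unknown) = 3.39×10⁻⁶ / 4.633×10⁻⁴ = 0.0073.

Φ = 0.0073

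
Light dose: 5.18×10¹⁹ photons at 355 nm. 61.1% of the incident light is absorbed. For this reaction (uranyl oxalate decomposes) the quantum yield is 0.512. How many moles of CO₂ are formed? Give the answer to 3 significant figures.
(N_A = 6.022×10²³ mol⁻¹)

Moles of photons: 5.18×10¹⁹ / 6.022×10²³ = 8.602×10⁻⁵ mol.
Photons absorbed: 0.611 × 8.602×10⁻⁵ = 5.256×10⁻⁵ mol.
Product: Φ × n_abs = 0.512 × 5.256×10⁻⁵ = 2.691×10⁻⁵ mol.

2.69×10⁻⁵ mol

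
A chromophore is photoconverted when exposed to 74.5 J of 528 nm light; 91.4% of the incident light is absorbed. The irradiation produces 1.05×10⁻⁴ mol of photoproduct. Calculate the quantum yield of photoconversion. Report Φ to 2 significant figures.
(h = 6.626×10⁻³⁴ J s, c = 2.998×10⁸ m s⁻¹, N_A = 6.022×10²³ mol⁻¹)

Φ = 0.35

Photon energy at 528 nm: hc/λ = (6.626×10⁻³⁴)(2.998×10⁸)/(528×10⁻⁹) = 3.762×10⁻¹⁹ J.
Photons incident: 74.5 / 3.762×10⁻¹⁹ = 1.980×10²⁰, i.e. 1.980×10²⁰/6.022×10²³ = 3.288×10⁻⁴ mol.
Photons absorbed: 0.914 × 3.288×10⁻⁴ = 3.005×10⁻⁴ mol.
Φ = 1.05×10⁻⁴ mol / 3.005×10⁻⁴ mol photons = 0.35.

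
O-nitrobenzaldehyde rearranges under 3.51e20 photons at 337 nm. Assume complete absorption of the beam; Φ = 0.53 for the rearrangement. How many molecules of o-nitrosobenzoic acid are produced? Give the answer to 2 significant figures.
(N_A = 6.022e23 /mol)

1.9e20 molecules

Moles of photons: 3.51e20 / 6.022e23 = 5.829e-4 mol.
Product: Φ × n_abs = 0.53 × 5.829e-4 = 3.089e-4 mol.
As a count: 3.089e-4 × 6.022e23 = 1.9e20.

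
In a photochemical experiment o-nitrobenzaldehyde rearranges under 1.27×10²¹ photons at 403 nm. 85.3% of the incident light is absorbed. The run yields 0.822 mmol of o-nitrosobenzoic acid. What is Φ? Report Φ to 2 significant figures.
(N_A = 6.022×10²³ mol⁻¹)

Product: 0.822 mmol = 8.22×10⁻⁴ mol.
Moles of photons: 1.27×10²¹ / 6.022×10²³ = 0.002109 mol.
Photons absorbed: 0.853 × 0.002109 = 0.001799 mol.
Φ = 8.22×10⁻⁴ mol / 0.001799 mol photons = 0.46.

Φ = 0.46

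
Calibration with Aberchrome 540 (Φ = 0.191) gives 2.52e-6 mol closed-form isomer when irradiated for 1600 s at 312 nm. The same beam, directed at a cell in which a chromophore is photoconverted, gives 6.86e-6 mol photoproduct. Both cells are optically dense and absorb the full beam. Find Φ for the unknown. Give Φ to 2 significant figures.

Photons absorbed by the actinometer: 2.52e-6 / 0.191 = 1.319e-5 mol.
Φ(unknown) = 6.86e-6 / 1.319e-5 = 0.52.

Φ = 0.52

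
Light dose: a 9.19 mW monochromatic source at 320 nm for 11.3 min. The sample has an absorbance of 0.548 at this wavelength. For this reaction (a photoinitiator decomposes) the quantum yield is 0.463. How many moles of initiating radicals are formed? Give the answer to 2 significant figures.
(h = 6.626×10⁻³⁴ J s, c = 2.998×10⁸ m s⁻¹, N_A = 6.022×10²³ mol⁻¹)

5.5×10⁻⁶ mol

Photon energy at 320 nm: hc/λ = (6.626×10⁻³⁴)(2.998×10⁸)/(320×10⁻⁹) = 6.208×10⁻¹⁹ J.
Energy delivered: (9.19 mW)(678 s) = 6.231 J.
Photons incident: 6.231 / 6.208×10⁻¹⁹ = 1.004×10¹⁹, i.e. 1.004×10¹⁹/6.022×10²³ = 1.667×10⁻⁵ mol.
Fraction absorbed: 1 − 10^(−0.548) = 0.7169.
Photons absorbed: 0.7169 × 1.667×10⁻⁵ = 1.195×10⁻⁵ mol.
Product: Φ × n_abs = 0.463 × 1.195×10⁻⁵ = 5.533×10⁻⁶ mol.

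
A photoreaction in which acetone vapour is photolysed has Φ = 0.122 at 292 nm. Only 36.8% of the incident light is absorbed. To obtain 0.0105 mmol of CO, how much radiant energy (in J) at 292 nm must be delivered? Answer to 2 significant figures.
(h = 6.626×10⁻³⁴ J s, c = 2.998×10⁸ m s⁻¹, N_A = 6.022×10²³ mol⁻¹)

Product: 0.0105 mmol = 1.05×10⁻⁵ mol.
Photons that must be absorbed: 1.05×10⁻⁵ / 0.122 = 8.607×10⁻⁵ mol.
Incident photons needed: 8.607×10⁻⁵ / 0.368 = 2.339×10⁻⁴ mol.
Photon energy: hc/λ = 6.803×10⁻¹⁹ J; per mole, 4.097×10⁵ J mol⁻¹.
Energy required: 2.339×10⁻⁴ × 4.097×10⁵ = 96 J.

96 J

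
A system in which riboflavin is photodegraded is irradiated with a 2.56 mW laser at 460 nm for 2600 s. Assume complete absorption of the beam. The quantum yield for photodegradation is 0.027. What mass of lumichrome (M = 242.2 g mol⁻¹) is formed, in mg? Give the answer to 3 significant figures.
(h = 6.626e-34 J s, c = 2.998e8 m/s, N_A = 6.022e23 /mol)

0.167 mg

Photon energy at 460 nm: hc/λ = (6.626e-34)(2.998e8)/(460e-9) = 4.318e-19 J.
Energy delivered: (2.56 mW)(2600 s) = 6.656 J.
Photons incident: 6.656 / 4.318e-19 = 1.541e19, i.e. 1.541e19/6.022e23 = 2.559e-5 mol.
Product: Φ × n_abs = 0.027 × 2.559e-5 = 6.909e-7 mol.
Mass: 6.909e-7 × 242.2 = 1.673e-4 g = 0.167 mg.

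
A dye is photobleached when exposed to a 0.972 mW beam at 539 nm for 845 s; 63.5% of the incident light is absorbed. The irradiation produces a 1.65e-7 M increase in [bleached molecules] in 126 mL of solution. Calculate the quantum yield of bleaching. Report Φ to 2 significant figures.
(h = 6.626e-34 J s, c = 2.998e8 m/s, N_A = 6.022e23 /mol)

Product: (1.65e-7 M)(0.126 L) = 2.079e-8 mol.
Photon energy at 539 nm: hc/λ = (6.626e-34)(2.998e8)/(539e-9) = 3.685e-19 J.
Energy delivered: (0.972 mW)(845 s) = 0.8213 J.
Photons incident: 0.8213 / 3.685e-19 = 2.229e18, i.e. 2.229e18/6.022e23 = 3.701e-6 mol.
Photons absorbed: 0.635 × 3.701e-6 = 2.350e-6 mol.
Φ = 2.079e-8 mol / 2.350e-6 mol photons = 0.0088.

Φ = 0.0088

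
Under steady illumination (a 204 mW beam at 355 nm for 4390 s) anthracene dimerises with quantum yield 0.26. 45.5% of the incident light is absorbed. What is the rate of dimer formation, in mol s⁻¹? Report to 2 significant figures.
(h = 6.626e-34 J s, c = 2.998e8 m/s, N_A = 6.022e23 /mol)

Photon energy at 355 nm: hc/λ = (6.626e-34)(2.998e8)/(355e-9) = 5.596e-19 J.
Energy delivered: (204 mW)(4390 s) = 895.6 J.
Photons incident: 895.6 / 5.596e-19 = 1.600e21, i.e. 1.600e21/6.022e23 = 0.002657 mol.
Photons absorbed: 0.455 × 0.002657 = 0.001209 mol.
Product formed: 0.26 × 0.001209 = 3.143e-4 mol.
Rate: 3.143e-4 / 4390 s = 7.2e-8 mol s⁻¹.

7.2e-8 mol s⁻¹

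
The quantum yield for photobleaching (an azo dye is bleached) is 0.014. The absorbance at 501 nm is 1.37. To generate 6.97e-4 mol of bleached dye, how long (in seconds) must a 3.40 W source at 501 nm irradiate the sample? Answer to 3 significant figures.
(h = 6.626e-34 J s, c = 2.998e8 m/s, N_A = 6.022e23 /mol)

t ≈ 3650 s

Photons that must be absorbed: 6.97e-4 / 0.014 = 0.04979 mol.
Fraction absorbed: 1 − 10^(−1.37) = 0.9573.
Incident photons needed: 0.04979 / 0.9573 = 0.05201 mol.
Photon energy: hc/λ = 3.965e-19 J; per mole, 2.388e5 J mol⁻¹.
Energy required: 0.05201 × 2.388e5 = 1.242e4 J.
Time: 1.242e4 J / 3.4 W = 3650 s.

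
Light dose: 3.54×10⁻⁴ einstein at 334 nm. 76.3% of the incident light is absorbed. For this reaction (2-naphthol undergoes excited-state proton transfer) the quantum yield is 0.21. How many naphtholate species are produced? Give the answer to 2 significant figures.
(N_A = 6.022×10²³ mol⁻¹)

3.4×10¹⁹ species

Photons absorbed: 0.763 × 3.54×10⁻⁴ = 2.701×10⁻⁴ mol.
Product: Φ × n_abs = 0.21 × 2.701×10⁻⁴ = 5.672×10⁻⁵ mol.
As a count: 5.672×10⁻⁵ × 6.022×10²³ = 3.4×10¹⁹.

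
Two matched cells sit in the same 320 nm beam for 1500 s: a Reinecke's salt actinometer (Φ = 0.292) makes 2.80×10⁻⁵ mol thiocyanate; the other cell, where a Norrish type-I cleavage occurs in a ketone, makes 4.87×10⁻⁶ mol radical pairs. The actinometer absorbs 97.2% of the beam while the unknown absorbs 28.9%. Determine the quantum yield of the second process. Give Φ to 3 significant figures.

Photons absorbed by the actinometer: 2.80×10⁻⁵ / 0.292 = 9.589×10⁻⁵ mol.
Incident flux: 9.589×10⁻⁵ / 0.972 = 9.865×10⁻⁵ einstein.
Absorbed by unknown: 0.289 × 9.865×10⁻⁵ = 2.851×10⁻⁵ mol.
Φ(unknown) = 4.87×10⁻⁶ / 2.851×10⁻⁵ = 0.171.

Φ = 0.171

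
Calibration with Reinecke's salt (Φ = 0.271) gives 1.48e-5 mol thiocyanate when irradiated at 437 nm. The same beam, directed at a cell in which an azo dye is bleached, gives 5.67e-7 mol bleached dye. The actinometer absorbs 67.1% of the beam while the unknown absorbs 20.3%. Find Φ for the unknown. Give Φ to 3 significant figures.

Photons absorbed by the actinometer: 1.48e-5 / 0.271 = 5.461e-5 mol.
Incident flux: 5.461e-5 / 0.671 = 8.139e-5 einstein.
Absorbed by unknown: 0.203 × 8.139e-5 = 1.652e-5 mol.
Φ(unknown) = 5.67e-7 / 1.652e-5 = 0.0343.

Φ = 0.0343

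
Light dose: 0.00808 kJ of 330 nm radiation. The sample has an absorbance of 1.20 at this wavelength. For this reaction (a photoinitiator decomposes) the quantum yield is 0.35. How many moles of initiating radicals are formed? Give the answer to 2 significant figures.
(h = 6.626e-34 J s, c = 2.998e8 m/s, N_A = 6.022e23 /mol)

Photon energy at 330 nm: hc/λ = (6.626e-34)(2.998e8)/(330e-9) = 6.020e-19 J.
Incident energy: 0.00808 kJ = 8.08 J.
Photons incident: 8.08 / 6.020e-19 = 1.342e19, i.e. 1.342e19/6.022e23 = 2.228e-5 mol.
Fraction absorbed: 1 − 10^(−1.20) = 0.9369.
Photons absorbed: 0.9369 × 2.228e-5 = 2.087e-5 mol.
Product: Φ × n_abs = 0.35 × 2.087e-5 = 7.304e-6 mol.

7.3e-6 mol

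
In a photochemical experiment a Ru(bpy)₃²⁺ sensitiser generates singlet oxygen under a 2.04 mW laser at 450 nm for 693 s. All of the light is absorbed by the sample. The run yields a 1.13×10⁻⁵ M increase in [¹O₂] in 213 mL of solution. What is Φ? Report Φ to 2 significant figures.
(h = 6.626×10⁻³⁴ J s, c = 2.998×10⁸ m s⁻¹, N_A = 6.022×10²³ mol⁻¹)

Product: (1.13×10⁻⁵ M)(0.213 L) = 2.407×10⁻⁶ mol.
Photon energy at 450 nm: hc/λ = (6.626×10⁻³⁴)(2.998×10⁸)/(450×10⁻⁹) = 4.414×10⁻¹⁹ J.
Energy delivered: (2.04 mW)(693 s) = 1.414 J.
Photons incident: 1.414 / 4.414×10⁻¹⁹ = 3.203×10¹⁸, i.e. 3.203×10¹⁸/6.022×10²³ = 5.319×10⁻⁶ mol.
Φ = 2.407×10⁻⁶ mol / 5.319×10⁻⁶ mol photons = 0.45.

Φ = 0.45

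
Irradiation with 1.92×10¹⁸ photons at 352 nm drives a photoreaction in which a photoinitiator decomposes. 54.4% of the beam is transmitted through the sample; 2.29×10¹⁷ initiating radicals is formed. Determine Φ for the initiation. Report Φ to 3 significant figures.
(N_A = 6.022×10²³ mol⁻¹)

Φ = 0.262

Product: 2.29×10¹⁷ / 6.022×10²³ = 3.803×10⁻⁷ mol.
Moles of photons: 1.92×10¹⁸ / 6.022×10²³ = 3.188×10⁻⁶ mol.
Fraction absorbed: 1 − 54.4/100 = 0.4560.
Photons absorbed: 0.4560 × 3.188×10⁻⁶ = 1.454×10⁻⁶ mol.
Φ = 3.803×10⁻⁷ mol / 1.454×10⁻⁶ mol photons = 0.262.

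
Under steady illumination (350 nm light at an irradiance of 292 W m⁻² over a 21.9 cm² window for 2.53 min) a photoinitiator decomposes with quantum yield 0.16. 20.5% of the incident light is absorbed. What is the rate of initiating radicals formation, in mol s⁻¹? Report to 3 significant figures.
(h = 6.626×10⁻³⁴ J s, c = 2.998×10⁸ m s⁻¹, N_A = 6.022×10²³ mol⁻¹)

Photon energy at 350 nm: hc/λ = (6.626×10⁻³⁴)(2.998×10⁸)/(350×10⁻⁹) = 5.676×10⁻¹⁹ J.
Energy delivered: (292 W m⁻²)(21.9×10⁻⁴ m²)(151.8 s) = 97.07 J.
Photons incident: 97.07 / 5.676×10⁻¹⁹ = 1.710×10²⁰, i.e. 1.710×10²⁰/6.022×10²³ = 2.840×10⁻⁴ mol.
Photons absorbed: 0.205 × 2.840×10⁻⁴ = 5.822×10⁻⁵ mol.
Product formed: 0.16 × 5.822×10⁻⁵ = 9.315×10⁻⁶ mol.
Rate: 9.315×10⁻⁶ / 151.8 s = 6.14×10⁻⁸ mol s⁻¹.

6.14×10⁻⁸ mol s⁻¹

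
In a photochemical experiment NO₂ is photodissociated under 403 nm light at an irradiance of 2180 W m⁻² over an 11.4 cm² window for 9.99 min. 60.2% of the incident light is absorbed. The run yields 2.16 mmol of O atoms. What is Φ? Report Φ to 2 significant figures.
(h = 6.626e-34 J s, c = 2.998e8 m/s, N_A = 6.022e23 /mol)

Product: 2.16 mmol = 0.00216 mol.
Photon energy at 403 nm: hc/λ = (6.626e-34)(2.998e8)/(403e-9) = 4.929e-19 J.
Energy delivered: (2180 W m⁻²)(11.4e-4 m²)(599.4 s) = 1490 J.
Photons incident: 1490 / 4.929e-19 = 3.023e21, i.e. 3.023e21/6.022e23 = 0.005020 mol.
Photons absorbed: 0.602 × 0.005020 = 0.003022 mol.
Φ = 0.00216 mol / 0.003022 mol photons = 0.71.

Φ = 0.71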